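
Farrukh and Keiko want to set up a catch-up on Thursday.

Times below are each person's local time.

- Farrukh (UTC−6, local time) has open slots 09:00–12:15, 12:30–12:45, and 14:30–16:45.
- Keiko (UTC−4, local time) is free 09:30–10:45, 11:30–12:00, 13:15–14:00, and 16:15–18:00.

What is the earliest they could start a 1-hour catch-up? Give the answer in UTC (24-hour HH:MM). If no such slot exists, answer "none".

Farrukh → UTC: 15:00–18:15, 18:30–18:45, 20:30–22:45.
Keiko → UTC: 13:30–14:45, 15:30–16:00, 17:15–18:00, 20:15–22:00.
Farrukh ∩ Keiko: 15:30–16:00, 17:15–18:00, 20:30–22:00.
Windows ≥ 60 min: 20:30–22:00.
Earliest such window starts at 20:30.

20:30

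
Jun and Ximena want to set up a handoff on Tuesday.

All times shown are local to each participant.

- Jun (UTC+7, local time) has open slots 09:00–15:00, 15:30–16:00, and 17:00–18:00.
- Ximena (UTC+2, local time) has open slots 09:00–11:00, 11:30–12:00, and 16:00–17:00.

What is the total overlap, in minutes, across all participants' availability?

Jun → UTC: 02:00–08:00, 08:30–09:00, 10:00–11:00.
Ximena → UTC: 07:00–09:00, 09:30–10:00, 14:00–15:00.
Jun ∩ Ximena: 07:00–08:00, 08:30–09:00.
Total common minutes: 60 + 30 = 90.

90 minutes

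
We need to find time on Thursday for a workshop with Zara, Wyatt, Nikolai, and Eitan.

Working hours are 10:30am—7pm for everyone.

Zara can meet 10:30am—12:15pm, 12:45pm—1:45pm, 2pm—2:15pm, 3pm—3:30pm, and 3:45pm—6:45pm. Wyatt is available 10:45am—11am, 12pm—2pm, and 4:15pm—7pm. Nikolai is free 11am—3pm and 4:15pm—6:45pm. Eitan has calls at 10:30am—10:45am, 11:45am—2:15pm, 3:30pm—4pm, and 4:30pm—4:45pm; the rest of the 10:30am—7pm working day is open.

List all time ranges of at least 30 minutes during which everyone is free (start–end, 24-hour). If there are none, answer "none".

16:45–18:45

Eitan free within 10:30–19:00: 10:45–11:45, 14:15–15:30, 16:00–16:30, 16:45–19:00.
Zara ∩ Wyatt: 10:45–11:00, 12:00–12:15, 12:45–13:45, 16:15–18:45.
Zara ∩ Wyatt ∩ Nikolai: 12:00–12:15, 12:45–13:45, 16:15–18:45.
Zara ∩ Wyatt ∩ Nikolai ∩ Eitan: 16:15–16:30, 16:45–18:45.
Windows ≥ 30 min: 16:45–18:45.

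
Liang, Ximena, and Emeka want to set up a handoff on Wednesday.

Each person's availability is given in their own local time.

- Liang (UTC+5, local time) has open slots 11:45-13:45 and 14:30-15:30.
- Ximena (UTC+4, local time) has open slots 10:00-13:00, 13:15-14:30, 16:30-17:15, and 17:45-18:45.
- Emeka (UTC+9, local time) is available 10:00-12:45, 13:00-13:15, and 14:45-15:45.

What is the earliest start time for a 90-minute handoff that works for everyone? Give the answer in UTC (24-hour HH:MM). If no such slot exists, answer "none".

none

Liang → UTC: 06:45–08:45, 09:30–10:30.
Ximena → UTC: 06:00–09:00, 09:15–10:30, 12:30–13:15, 13:45–14:45.
Emeka → UTC: 01:00–03:45, 04:00–04:15, 05:45–06:45.
Liang ∩ Ximena: 06:45–08:45, 09:30–10:30.
Liang ∩ Ximena ∩ Emeka: (none).
Windows ≥ 90 min: (none).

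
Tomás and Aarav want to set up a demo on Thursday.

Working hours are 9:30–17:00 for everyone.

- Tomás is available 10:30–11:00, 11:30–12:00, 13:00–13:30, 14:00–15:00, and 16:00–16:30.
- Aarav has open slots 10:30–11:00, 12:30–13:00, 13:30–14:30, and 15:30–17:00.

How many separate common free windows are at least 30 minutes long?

3

Tomás ∩ Aarav: 10:30–11:00, 14:00–14:30, 16:00–16:30.
Windows ≥ 30 min: 10:30–11:00, 14:00–14:30, 16:00–16:30.
That's 3 windows.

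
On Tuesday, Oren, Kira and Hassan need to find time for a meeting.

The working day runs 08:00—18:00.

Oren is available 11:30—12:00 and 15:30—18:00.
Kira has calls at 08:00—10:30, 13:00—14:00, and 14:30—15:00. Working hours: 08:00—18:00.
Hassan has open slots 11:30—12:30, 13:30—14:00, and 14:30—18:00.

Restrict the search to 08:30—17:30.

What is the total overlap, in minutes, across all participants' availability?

Kira free within 08:00–18:00: 10:30–13:00, 14:00–14:30, 15:00–18:00.
Oren ∩ Kira: 11:30–12:00, 15:30–18:00.
Oren ∩ Kira ∩ Hassan: 11:30–12:00, 15:30–18:00.
Restricted to 08:30–17:30: 11:30–12:00, 15:30–17:30.
Total common minutes: 30 + 120 = 150.

150 minutes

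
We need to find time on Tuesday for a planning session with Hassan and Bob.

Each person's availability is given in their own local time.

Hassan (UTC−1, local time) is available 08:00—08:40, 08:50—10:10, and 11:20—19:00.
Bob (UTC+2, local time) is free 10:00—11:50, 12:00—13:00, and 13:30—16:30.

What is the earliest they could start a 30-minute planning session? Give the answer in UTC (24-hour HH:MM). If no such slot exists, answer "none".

09:00

Hassan → UTC: 09:00–09:40, 09:50–11:10, 12:20–20:00.
Bob → UTC: 08:00–09:50, 10:00–11:00, 11:30–14:30.
Hassan ∩ Bob: 09:00–09:40, 10:00–11:00, 12:20–14:30.
Windows ≥ 30 min: 09:00–09:40, 10:00–11:00, 12:20–14:30.
Earliest such window starts at 09:00.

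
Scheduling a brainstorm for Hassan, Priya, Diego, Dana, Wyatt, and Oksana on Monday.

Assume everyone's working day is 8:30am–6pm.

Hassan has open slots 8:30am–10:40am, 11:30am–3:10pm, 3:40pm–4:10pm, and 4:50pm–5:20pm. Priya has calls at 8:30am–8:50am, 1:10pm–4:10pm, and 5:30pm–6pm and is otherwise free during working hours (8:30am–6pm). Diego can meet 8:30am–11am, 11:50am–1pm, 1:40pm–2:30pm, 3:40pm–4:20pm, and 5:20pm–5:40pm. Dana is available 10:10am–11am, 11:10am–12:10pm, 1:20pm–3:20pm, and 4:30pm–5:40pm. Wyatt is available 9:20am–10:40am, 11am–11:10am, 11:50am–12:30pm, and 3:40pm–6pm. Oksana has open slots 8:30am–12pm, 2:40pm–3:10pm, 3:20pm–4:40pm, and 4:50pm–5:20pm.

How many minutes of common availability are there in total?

40 minutes

Priya free within 08:30–18:00: 08:50–13:10, 16:10–17:30.
Hassan ∩ Priya: 08:50–10:40, 11:30–13:10, 16:50–17:20.
Hassan ∩ Priya ∩ Diego: 08:50–10:40, 11:50–13:00.
Hassan ∩ Priya ∩ Diego ∩ Dana: 10:10–10:40, 11:50–12:10.
Hassan ∩ Priya ∩ Diego ∩ Dana ∩ Wyatt: 10:10–10:40, 11:50–12:10.
Hassan ∩ Priya ∩ Diego ∩ Dana ∩ Wyatt ∩ Oksana: 10:10–10:40, 11:50–12:00.
Total common minutes: 30 + 10 = 40.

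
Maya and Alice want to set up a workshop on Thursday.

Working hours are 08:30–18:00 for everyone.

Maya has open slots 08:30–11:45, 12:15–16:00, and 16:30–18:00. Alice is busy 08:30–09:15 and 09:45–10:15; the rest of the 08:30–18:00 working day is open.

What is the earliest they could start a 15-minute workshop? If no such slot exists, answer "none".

09:15

Alice free within 08:30–18:00: 09:15–09:45, 10:15–18:00.
Maya ∩ Alice: 09:15–09:45, 10:15–11:45, 12:15–16:00, 16:30–18:00.
Windows ≥ 15 min: 09:15–09:45, 10:15–11:45, 12:15–16:00, 16:30–18:00.
Earliest such window starts at 09:15.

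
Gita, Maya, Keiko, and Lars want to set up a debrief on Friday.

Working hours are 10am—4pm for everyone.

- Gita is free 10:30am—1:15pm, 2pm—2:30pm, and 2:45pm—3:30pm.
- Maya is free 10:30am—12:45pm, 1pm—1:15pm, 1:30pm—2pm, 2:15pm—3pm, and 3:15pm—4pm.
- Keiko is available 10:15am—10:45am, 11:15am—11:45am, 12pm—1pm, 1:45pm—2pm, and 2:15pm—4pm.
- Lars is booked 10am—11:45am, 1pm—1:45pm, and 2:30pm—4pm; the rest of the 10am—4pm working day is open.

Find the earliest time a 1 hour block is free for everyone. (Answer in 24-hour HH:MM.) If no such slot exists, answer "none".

none

Lars free within 10:00–16:00: 11:45–13:00, 13:45–14:30.
Gita ∩ Maya: 10:30–12:45, 13:00–13:15, 14:15–14:30, 14:45–15:00, 15:15–15:30.
Gita ∩ Maya ∩ Keiko: 10:30–10:45, 11:15–11:45, 12:00–12:45, 14:15–14:30, 14:45–15:00, 15:15–15:30.
Gita ∩ Maya ∩ Keiko ∩ Lars: 12:00–12:45, 14:15–14:30.
Windows ≥ 60 min: (none).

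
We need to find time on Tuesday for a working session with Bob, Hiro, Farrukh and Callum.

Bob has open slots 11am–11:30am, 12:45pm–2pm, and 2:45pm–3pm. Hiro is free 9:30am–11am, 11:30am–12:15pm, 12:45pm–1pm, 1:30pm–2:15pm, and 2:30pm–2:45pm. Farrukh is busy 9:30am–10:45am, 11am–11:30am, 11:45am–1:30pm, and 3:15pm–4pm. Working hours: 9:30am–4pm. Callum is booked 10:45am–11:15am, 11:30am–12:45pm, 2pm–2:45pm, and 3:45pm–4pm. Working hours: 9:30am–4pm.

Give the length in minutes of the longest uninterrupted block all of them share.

Farrukh free within 09:30–16:00: 10:45–11:00, 11:30–11:45, 13:30–15:15.
Callum free within 09:30–16:00: 09:30–10:45, 11:15–11:30, 12:45–14:00, 14:45–15:45.
Bob ∩ Hiro: 12:45–13:00, 13:30–14:00.
Bob ∩ Hiro ∩ Farrukh: 13:30–14:00.
Bob ∩ Hiro ∩ Farrukh ∩ Callum: 13:30–14:00.
Single common window of 30 minutes.

30 minutes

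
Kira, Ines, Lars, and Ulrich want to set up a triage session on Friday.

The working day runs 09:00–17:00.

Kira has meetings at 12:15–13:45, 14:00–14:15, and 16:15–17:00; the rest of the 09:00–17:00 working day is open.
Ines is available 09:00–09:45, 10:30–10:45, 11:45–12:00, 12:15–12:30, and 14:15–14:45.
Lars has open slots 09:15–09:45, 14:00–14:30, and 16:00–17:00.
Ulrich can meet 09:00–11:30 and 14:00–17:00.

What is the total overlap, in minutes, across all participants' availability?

45 minutes

Kira free within 09:00–17:00: 09:00–12:15, 13:45–14:00, 14:15–16:15.
Kira ∩ Ines: 09:00–09:45, 10:30–10:45, 11:45–12:00, 14:15–14:45.
Kira ∩ Ines ∩ Lars: 09:15–09:45, 14:15–14:30.
Kira ∩ Ines ∩ Lars ∩ Ulrich: 09:15–09:45, 14:15–14:30.
Total common minutes: 30 + 15 = 45.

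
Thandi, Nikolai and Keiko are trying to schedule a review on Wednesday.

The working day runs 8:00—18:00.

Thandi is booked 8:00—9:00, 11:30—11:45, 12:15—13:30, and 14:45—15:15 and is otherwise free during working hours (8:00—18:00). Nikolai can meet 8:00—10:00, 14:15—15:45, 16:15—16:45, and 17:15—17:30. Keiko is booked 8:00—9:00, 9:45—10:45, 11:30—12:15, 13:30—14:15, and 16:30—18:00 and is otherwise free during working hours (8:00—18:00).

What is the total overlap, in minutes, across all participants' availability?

Thandi free within 08:00–18:00: 09:00–11:30, 11:45–12:15, 13:30–14:45, 15:15–18:00.
Keiko free within 08:00–18:00: 09:00–09:45, 10:45–11:30, 12:15–13:30, 14:15–16:30.
Thandi ∩ Nikolai: 09:00–10:00, 14:15–14:45, 15:15–15:45, 16:15–16:45, 17:15–17:30.
Thandi ∩ Nikolai ∩ Keiko: 09:00–09:45, 14:15–14:45, 15:15–15:45, 16:15–16:30.
Total common minutes: 45 + 30 + 30 + 15 = 120.

120 minutes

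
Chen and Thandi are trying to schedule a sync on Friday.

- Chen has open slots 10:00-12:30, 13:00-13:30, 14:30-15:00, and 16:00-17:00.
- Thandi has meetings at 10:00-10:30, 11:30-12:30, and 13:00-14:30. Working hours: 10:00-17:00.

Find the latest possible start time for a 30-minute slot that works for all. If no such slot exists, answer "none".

Thandi free within 10:00–17:00: 10:30–11:30, 12:30–13:00, 14:30–17:00.
Chen ∩ Thandi: 10:30–11:30, 14:30–15:00, 16:00–17:00.
Windows ≥ 30 min: 10:30–11:30, 14:30–15:00, 16:00–17:00.
Latest start in the last window 16:00–17:00 is 17:00 − 30 min = 16:30.

16:30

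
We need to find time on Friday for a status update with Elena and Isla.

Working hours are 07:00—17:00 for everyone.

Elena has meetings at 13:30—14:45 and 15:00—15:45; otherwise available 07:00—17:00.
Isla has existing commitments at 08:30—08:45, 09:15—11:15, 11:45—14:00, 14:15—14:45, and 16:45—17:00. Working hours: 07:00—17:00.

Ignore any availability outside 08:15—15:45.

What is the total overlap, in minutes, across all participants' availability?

Elena free within 07:00–17:00: 07:00–13:30, 14:45–15:00, 15:45–17:00.
Isla free within 07:00–17:00: 07:00–08:30, 08:45–09:15, 11:15–11:45, 14:00–14:15, 14:45–16:45.
Elena ∩ Isla: 07:00–08:30, 08:45–09:15, 11:15–11:45, 14:45–15:00, 15:45–16:45.
Restricted to 08:15–15:45: 08:15–08:30, 08:45–09:15, 11:15–11:45, 14:45–15:00.
Total common minutes: 15 + 30 + 30 + 15 = 90.

90 minutes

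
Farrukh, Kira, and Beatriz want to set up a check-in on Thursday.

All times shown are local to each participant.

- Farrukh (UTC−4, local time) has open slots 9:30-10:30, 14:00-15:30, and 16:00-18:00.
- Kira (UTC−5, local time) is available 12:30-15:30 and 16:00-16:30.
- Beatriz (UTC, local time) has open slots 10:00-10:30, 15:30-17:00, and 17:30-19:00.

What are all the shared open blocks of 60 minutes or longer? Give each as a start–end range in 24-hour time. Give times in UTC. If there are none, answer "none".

Farrukh → UTC: 13:30–14:30, 18:00–19:30, 20:00–22:00.
Kira → UTC: 17:30–20:30, 21:00–21:30.
Beatriz → UTC: 10:00–10:30, 15:30–17:00, 17:30–19:00.
Farrukh ∩ Kira: 18:00–19:30, 20:00–20:30, 21:00–21:30.
Farrukh ∩ Kira ∩ Beatriz: 18:00–19:00.
Windows ≥ 60 min: 18:00–19:00.

18:00–19:00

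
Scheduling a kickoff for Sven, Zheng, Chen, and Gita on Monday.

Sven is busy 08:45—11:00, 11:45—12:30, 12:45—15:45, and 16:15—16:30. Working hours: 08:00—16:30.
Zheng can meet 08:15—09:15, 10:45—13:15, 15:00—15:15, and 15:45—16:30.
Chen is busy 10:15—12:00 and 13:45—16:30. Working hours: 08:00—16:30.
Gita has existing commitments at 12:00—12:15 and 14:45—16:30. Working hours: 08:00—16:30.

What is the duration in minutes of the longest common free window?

Sven free within 08:00–16:30: 08:00–08:45, 11:00–11:45, 12:30–12:45, 15:45–16:15.
Chen free within 08:00–16:30: 08:00–10:15, 12:00–13:45.
Gita free within 08:00–16:30: 08:00–12:00, 12:15–14:45.
Sven ∩ Zheng: 08:15–08:45, 11:00–11:45, 12:30–12:45, 15:45–16:15.
Sven ∩ Zheng ∩ Chen: 08:15–08:45, 12:30–12:45.
Sven ∩ Zheng ∩ Chen ∩ Gita: 08:15–08:45, 12:30–12:45.
Common window lengths: 30, 15 min; longest is 30.

30 minutes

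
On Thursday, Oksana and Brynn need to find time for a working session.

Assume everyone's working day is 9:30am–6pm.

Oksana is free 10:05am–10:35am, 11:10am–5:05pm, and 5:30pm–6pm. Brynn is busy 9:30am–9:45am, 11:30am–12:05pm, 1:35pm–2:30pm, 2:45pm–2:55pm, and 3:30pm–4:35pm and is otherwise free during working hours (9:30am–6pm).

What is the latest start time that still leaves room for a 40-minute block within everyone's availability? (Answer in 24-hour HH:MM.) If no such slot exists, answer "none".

12:55

Brynn free within 09:30–18:00: 09:45–11:30, 12:05–13:35, 14:30–14:45, 14:55–15:30, 16:35–18:00.
Oksana ∩ Brynn: 10:05–10:35, 11:10–11:30, 12:05–13:35, 14:30–14:45, 14:55–15:30, 16:35–17:05, 17:30–18:00.
Windows ≥ 40 min: 12:05–13:35.
Latest start in the last window 12:05–13:35 is 13:35 − 40 min = 12:55.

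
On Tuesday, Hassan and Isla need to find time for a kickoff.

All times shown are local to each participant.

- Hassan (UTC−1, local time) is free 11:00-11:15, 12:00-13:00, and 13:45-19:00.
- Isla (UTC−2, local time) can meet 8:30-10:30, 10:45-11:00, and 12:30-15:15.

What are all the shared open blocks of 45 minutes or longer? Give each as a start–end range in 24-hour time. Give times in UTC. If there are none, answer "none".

Hassan → UTC: 12:00–12:15, 13:00–14:00, 14:45–20:00.
Isla → UTC: 10:30–12:30, 12:45–13:00, 14:30–17:15.
Hassan ∩ Isla: 12:00–12:15, 14:45–17:15.
Windows ≥ 45 min: 14:45–17:15.

14:45–17:15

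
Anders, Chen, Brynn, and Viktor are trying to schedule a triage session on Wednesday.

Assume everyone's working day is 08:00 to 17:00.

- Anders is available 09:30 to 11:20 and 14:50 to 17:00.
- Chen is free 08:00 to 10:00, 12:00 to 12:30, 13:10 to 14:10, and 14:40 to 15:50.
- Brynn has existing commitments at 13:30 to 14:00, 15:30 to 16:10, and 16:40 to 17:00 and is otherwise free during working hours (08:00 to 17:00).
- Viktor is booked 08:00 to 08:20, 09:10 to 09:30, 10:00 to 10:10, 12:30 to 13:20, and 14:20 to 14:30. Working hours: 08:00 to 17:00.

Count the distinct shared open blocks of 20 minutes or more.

Brynn free within 08:00–17:00: 08:00–13:30, 14:00–15:30, 16:10–16:40.
Viktor free within 08:00–17:00: 08:20–09:10, 09:30–10:00, 10:10–12:30, 13:20–14:20, 14:30–17:00.
Anders ∩ Chen: 09:30–10:00, 14:50–15:50.
Anders ∩ Chen ∩ Brynn: 09:30–10:00, 14:50–15:30.
Anders ∩ Chen ∩ Brynn ∩ Viktor: 09:30–10:00, 14:50–15:30.
Windows ≥ 20 min: 09:30–10:00, 14:50–15:30.
That's 2 windows.

2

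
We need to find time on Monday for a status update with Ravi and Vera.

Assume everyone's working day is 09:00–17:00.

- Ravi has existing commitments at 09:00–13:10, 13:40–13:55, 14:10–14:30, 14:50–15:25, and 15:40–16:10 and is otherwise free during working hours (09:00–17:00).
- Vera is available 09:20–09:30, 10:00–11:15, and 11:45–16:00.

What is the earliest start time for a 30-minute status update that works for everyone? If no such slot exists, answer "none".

Ravi free within 09:00–17:00: 13:10–13:40, 13:55–14:10, 14:30–14:50, 15:25–15:40, 16:10–17:00.
Ravi ∩ Vera: 13:10–13:40, 13:55–14:10, 14:30–14:50, 15:25–15:40.
Windows ≥ 30 min: 13:10–13:40.
Earliest such window starts at 13:10.

13:10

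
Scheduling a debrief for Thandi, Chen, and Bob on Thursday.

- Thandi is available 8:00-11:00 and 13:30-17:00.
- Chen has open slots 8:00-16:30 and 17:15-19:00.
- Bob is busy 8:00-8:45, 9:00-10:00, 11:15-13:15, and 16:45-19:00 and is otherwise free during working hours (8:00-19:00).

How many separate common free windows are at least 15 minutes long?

Bob free within 08:00–19:00: 08:45–09:00, 10:00–11:15, 13:15–16:45.
Thandi ∩ Chen: 08:00–11:00, 13:30–16:30.
Thandi ∩ Chen ∩ Bob: 08:45–09:00, 10:00–11:00, 13:30–16:30.
Windows ≥ 15 min: 08:45–09:00, 10:00–11:00, 13:30–16:30.
That's 3 windows.

3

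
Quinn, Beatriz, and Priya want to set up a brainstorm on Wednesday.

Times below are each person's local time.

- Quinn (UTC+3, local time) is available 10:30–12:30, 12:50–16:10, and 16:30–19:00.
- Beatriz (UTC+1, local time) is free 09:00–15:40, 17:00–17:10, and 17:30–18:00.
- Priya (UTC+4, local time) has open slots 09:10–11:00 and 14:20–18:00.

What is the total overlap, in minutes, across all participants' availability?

Quinn → UTC: 07:30–09:30, 09:50–13:10, 13:30–16:00.
Beatriz → UTC: 08:00–14:40, 16:00–16:10, 16:30–17:00.
Priya → UTC: 05:10–07:00, 10:20–14:00.
Quinn ∩ Beatriz: 08:00–09:30, 09:50–13:10, 13:30–14:40.
Quinn ∩ Beatriz ∩ Priya: 10:20–13:10, 13:30–14:00.
Total common minutes: 170 + 30 = 200.

200 minutes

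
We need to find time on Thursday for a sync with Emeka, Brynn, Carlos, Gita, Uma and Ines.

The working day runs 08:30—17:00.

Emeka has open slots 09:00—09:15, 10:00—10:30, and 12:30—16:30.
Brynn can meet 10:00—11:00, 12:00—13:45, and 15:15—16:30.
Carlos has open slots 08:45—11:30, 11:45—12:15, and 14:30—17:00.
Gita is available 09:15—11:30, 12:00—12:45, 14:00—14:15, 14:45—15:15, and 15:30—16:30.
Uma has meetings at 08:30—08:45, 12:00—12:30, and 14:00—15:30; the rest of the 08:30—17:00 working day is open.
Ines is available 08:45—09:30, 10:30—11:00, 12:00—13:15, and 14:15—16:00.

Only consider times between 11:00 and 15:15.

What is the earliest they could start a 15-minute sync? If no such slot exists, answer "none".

none

Uma free within 08:30–17:00: 08:45–12:00, 12:30–14:00, 15:30–17:00.
Emeka ∩ Brynn: 10:00–10:30, 12:30–13:45, 15:15–16:30.
Emeka ∩ Brynn ∩ Carlos: 10:00–10:30, 15:15–16:30.
Emeka ∩ Brynn ∩ Carlos ∩ Gita: 10:00–10:30, 15:30–16:30.
Emeka ∩ Brynn ∩ Carlos ∩ Gita ∩ Uma: 10:00–10:30, 15:30–16:30.
Emeka ∩ Brynn ∩ Carlos ∩ Gita ∩ Uma ∩ Ines: 15:30–16:00.
Restricted to 11:00–15:15: (none).
Windows ≥ 15 min: (none).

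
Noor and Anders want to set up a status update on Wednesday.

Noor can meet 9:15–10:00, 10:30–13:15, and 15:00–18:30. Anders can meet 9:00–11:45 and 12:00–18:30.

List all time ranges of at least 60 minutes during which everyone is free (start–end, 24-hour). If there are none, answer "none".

10:30–11:45, 12:00–13:15, 15:00–18:30

Noor ∩ Anders: 09:15–10:00, 10:30–11:45, 12:00–13:15, 15:00–18:30.
Windows ≥ 60 min: 10:30–11:45, 12:00–13:15, 15:00–18:30.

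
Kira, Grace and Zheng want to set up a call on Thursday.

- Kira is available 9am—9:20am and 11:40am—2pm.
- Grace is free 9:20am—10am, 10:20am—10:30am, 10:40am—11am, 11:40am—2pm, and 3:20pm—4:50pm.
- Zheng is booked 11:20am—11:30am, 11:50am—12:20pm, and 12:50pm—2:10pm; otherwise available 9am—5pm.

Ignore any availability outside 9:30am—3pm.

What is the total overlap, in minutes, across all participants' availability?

40 minutes

Zheng free within 09:00–17:00: 09:00–11:20, 11:30–11:50, 12:20–12:50, 14:10–17:00.
Kira ∩ Grace: 11:40–14:00.
Kira ∩ Grace ∩ Zheng: 11:40–11:50, 12:20–12:50.
Restricted to 09:30–15:00: 11:40–11:50, 12:20–12:50.
Total common minutes: 10 + 30 = 40.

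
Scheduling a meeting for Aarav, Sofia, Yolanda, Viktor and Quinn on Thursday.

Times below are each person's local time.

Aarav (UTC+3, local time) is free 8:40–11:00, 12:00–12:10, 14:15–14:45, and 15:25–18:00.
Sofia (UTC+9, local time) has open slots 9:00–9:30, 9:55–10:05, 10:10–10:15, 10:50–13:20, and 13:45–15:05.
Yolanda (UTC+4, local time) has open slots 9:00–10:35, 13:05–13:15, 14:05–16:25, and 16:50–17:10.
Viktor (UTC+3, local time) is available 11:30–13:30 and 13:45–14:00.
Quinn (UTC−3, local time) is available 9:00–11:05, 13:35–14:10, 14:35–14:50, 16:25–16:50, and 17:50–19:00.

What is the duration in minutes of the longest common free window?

0 minutes

Aarav → UTC: 05:40–08:00, 09:00–09:10, 11:15–11:45, 12:25–15:00.
Sofia → UTC: 00:00–00:30, 00:55–01:05, 01:10–01:15, 01:50–04:20, 04:45–06:05.
Yolanda → UTC: 05:00–06:35, 09:05–09:15, 10:05–12:25, 12:50–13:10.
Viktor → UTC: 08:30–10:30, 10:45–11:00.
Quinn → UTC: 12:00–14:05, 16:35–17:10, 17:35–17:50, 19:25–19:50, 20:50–22:00.
Aarav ∩ Sofia: 05:40–06:05.
Aarav ∩ Sofia ∩ Yolanda: 05:40–06:05.
Aarav ∩ Sofia ∩ Yolanda ∩ Viktor: (none).
Aarav ∩ Sofia ∩ Yolanda ∩ Viktor ∩ Quinn: (none).
No common window.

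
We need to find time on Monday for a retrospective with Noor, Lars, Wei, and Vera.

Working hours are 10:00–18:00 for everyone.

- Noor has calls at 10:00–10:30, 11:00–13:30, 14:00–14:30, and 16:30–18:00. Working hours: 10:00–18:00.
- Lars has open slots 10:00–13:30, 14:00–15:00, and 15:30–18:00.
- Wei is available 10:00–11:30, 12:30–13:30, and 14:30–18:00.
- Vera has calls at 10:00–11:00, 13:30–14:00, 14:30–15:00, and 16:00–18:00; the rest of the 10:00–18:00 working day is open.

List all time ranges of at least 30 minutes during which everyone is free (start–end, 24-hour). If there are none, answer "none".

15:30–16:00

Noor free within 10:00–18:00: 10:30–11:00, 13:30–14:00, 14:30–16:30.
Vera free within 10:00–18:00: 11:00–13:30, 14:00–14:30, 15:00–16:00.
Noor ∩ Lars: 10:30–11:00, 14:30–15:00, 15:30–16:30.
Noor ∩ Lars ∩ Wei: 10:30–11:00, 14:30–15:00, 15:30–16:30.
Noor ∩ Lars ∩ Wei ∩ Vera: 15:30–16:00.
Windows ≥ 30 min: 15:30–16:00.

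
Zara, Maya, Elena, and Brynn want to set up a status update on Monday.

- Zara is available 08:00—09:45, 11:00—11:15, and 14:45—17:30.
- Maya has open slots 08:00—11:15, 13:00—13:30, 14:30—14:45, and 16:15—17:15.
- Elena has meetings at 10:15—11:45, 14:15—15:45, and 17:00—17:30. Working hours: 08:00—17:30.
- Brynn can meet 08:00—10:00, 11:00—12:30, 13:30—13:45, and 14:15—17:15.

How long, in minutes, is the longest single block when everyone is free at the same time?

Elena free within 08:00–17:30: 08:00–10:15, 11:45–14:15, 15:45–17:00.
Zara ∩ Maya: 08:00–09:45, 11:00–11:15, 16:15–17:15.
Zara ∩ Maya ∩ Elena: 08:00–09:45, 16:15–17:00.
Zara ∩ Maya ∩ Elena ∩ Brynn: 08:00–09:45, 16:15–17:00.
Common window lengths: 105, 45 min; longest is 105.

105 minutes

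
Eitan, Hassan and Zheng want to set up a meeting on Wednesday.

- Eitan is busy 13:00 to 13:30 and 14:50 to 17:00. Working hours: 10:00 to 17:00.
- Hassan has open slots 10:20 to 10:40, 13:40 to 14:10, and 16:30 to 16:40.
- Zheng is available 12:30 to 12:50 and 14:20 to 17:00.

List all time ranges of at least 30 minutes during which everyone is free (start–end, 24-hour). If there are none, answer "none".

none

Eitan free within 10:00–17:00: 10:00–13:00, 13:30–14:50.
Eitan ∩ Hassan: 10:20–10:40, 13:40–14:10.
Eitan ∩ Hassan ∩ Zheng: (none).
Windows ≥ 30 min: (none).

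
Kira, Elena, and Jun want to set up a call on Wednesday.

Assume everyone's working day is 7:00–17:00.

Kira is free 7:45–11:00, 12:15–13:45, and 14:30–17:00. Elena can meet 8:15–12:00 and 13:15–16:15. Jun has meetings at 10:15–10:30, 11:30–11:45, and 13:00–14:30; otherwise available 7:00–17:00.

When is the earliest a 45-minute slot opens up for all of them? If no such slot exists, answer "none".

Jun free within 07:00–17:00: 07:00–10:15, 10:30–11:30, 11:45–13:00, 14:30–17:00.
Kira ∩ Elena: 08:15–11:00, 13:15–13:45, 14:30–16:15.
Kira ∩ Elena ∩ Jun: 08:15–10:15, 10:30–11:00, 14:30–16:15.
Windows ≥ 45 min: 08:15–10:15, 14:30–16:15.
Earliest such window starts at 08:15.

08:15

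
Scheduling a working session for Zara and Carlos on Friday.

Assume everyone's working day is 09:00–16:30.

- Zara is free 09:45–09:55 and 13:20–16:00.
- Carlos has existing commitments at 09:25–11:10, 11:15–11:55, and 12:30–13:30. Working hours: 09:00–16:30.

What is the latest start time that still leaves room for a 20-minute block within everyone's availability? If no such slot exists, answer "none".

15:40

Carlos free within 09:00–16:30: 09:00–09:25, 11:10–11:15, 11:55–12:30, 13:30–16:30.
Zara ∩ Carlos: 13:30–16:00.
Windows ≥ 20 min: 13:30–16:00.
Latest start in the last window 13:30–16:00 is 16:00 − 20 min = 15:40.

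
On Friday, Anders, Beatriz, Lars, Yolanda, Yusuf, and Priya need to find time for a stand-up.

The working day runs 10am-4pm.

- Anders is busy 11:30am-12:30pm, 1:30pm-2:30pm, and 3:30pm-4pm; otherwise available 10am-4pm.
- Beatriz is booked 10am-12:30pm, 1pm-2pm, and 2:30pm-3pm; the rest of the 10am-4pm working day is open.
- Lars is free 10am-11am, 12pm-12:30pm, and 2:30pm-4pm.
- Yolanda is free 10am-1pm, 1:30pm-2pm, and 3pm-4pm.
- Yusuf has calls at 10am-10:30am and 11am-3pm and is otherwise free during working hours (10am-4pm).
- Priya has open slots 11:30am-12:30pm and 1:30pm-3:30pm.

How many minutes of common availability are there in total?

30 minutes

Anders free within 10:00–16:00: 10:00–11:30, 12:30–13:30, 14:30–15:30.
Beatriz free within 10:00–16:00: 12:30–13:00, 14:00–14:30, 15:00–16:00.
Yusuf free within 10:00–16:00: 10:30–11:00, 15:00–16:00.
Anders ∩ Beatriz: 12:30–13:00, 15:00–15:30.
Anders ∩ Beatriz ∩ Lars: 15:00–15:30.
Anders ∩ Beatriz ∩ Lars ∩ Yolanda: 15:00–15:30.
Anders ∩ Beatriz ∩ Lars ∩ Yolanda ∩ Yusuf: 15:00–15:30.
Anders ∩ Beatriz ∩ Lars ∩ Yolanda ∩ Yusuf ∩ Priya: 15:00–15:30.
Total common minutes: 30.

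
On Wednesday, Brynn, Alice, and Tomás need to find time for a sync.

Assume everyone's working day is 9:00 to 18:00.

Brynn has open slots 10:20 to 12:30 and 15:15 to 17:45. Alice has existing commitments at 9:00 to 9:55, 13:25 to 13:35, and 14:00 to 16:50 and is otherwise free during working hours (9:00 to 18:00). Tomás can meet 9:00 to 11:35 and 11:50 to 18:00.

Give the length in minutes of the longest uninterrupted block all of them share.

75 minutes

Alice free within 09:00–18:00: 09:55–13:25, 13:35–14:00, 16:50–18:00.
Brynn ∩ Alice: 10:20–12:30, 16:50–17:45.
Brynn ∩ Alice ∩ Tomás: 10:20–11:35, 11:50–12:30, 16:50–17:45.
Common window lengths: 75, 40, 55 min; longest is 75.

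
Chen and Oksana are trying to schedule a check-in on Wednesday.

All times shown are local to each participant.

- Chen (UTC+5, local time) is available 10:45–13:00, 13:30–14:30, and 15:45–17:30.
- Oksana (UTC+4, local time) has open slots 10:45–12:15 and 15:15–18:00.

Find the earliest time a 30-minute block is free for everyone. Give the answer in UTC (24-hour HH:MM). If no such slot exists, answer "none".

06:45

Chen → UTC: 05:45–08:00, 08:30–09:30, 10:45–12:30.
Oksana → UTC: 06:45–08:15, 11:15–14:00.
Chen ∩ Oksana: 06:45–08:00, 11:15–12:30.
Windows ≥ 30 min: 06:45–08:00, 11:15–12:30.
Earliest such window starts at 06:45.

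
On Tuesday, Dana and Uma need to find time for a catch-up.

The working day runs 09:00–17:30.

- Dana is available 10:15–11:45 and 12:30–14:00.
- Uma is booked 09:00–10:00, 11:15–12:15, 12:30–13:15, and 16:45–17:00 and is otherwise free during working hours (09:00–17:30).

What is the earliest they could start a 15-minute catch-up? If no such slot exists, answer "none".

Uma free within 09:00–17:30: 10:00–11:15, 12:15–12:30, 13:15–16:45, 17:00–17:30.
Dana ∩ Uma: 10:15–11:15, 13:15–14:00.
Windows ≥ 15 min: 10:15–11:15, 13:15–14:00.
Earliest such window starts at 10:15.

10:15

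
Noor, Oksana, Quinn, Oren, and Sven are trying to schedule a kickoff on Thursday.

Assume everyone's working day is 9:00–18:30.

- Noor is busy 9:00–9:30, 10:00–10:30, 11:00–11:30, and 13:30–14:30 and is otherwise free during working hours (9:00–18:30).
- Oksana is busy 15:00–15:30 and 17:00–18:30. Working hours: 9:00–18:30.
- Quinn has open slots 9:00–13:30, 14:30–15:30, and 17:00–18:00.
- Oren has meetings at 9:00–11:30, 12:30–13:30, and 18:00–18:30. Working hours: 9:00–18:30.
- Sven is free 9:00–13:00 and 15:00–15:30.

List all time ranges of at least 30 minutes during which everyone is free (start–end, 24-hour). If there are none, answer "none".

11:30–12:30

Noor free within 09:00–18:30: 09:30–10:00, 10:30–11:00, 11:30–13:30, 14:30–18:30.
Oksana free within 09:00–18:30: 09:00–15:00, 15:30–17:00.
Oren free within 09:00–18:30: 11:30–12:30, 13:30–18:00.
Noor ∩ Oksana: 09:30–10:00, 10:30–11:00, 11:30–13:30, 14:30–15:00, 15:30–17:00.
Noor ∩ Oksana ∩ Quinn: 09:30–10:00, 10:30–11:00, 11:30–13:30, 14:30–15:00.
Noor ∩ Oksana ∩ Quinn ∩ Oren: 11:30–12:30, 14:30–15:00.
Noor ∩ Oksana ∩ Quinn ∩ Oren ∩ Sven: 11:30–12:30.
Windows ≥ 30 min: 11:30–12:30.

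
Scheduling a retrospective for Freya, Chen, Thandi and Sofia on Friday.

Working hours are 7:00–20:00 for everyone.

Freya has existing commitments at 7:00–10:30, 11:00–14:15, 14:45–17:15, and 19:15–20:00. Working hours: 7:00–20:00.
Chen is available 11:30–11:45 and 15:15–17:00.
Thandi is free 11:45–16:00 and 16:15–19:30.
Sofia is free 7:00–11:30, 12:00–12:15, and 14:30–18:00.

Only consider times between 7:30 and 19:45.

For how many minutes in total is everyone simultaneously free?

0 minutes

Freya free within 07:00–20:00: 10:30–11:00, 14:15–14:45, 17:15–19:15.
Freya ∩ Chen: (none).
Freya ∩ Chen ∩ Thandi: (none).
Freya ∩ Chen ∩ Thandi ∩ Sofia: (none).
Restricted to 07:30–19:45: (none).
Total common minutes: 0.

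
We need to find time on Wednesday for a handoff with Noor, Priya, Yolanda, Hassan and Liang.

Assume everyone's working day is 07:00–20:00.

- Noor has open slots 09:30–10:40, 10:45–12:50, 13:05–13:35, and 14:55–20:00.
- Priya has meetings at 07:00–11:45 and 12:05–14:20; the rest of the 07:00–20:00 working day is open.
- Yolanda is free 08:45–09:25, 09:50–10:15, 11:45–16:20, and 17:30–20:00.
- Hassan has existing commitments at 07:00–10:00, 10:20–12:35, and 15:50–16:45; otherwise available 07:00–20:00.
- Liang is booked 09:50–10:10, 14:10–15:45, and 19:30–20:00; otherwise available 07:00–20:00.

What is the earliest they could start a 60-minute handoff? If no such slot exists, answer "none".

17:30

Priya free within 07:00–20:00: 11:45–12:05, 14:20–20:00.
Hassan free within 07:00–20:00: 10:00–10:20, 12:35–15:50, 16:45–20:00.
Liang free within 07:00–20:00: 07:00–09:50, 10:10–14:10, 15:45–19:30.
Noor ∩ Priya: 11:45–12:05, 14:55–20:00.
Noor ∩ Priya ∩ Yolanda: 11:45–12:05, 14:55–16:20, 17:30–20:00.
Noor ∩ Priya ∩ Yolanda ∩ Hassan: 14:55–15:50, 17:30–20:00.
Noor ∩ Priya ∩ Yolanda ∩ Hassan ∩ Liang: 15:45–15:50, 17:30–19:30.
Windows ≥ 60 min: 17:30–19:30.
Earliest such window starts at 17:30.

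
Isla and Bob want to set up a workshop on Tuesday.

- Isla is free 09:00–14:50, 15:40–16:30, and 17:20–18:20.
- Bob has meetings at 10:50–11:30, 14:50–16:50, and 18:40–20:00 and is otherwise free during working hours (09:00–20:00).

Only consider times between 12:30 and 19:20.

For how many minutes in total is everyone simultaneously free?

200 minutes

Bob free within 09:00–20:00: 09:00–10:50, 11:30–14:50, 16:50–18:40.
Isla ∩ Bob: 09:00–10:50, 11:30–14:50, 17:20–18:20.
Restricted to 12:30–19:20: 12:30–14:50, 17:20–18:20.
Total common minutes: 140 + 60 = 200.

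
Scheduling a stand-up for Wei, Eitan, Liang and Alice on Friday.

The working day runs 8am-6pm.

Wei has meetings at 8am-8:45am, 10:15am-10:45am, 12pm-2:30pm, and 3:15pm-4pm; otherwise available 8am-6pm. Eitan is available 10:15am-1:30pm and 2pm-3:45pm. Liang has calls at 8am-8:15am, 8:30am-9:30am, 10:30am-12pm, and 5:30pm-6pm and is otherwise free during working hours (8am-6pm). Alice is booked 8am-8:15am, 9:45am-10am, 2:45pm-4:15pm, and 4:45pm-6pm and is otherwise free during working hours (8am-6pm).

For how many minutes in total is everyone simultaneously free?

Wei free within 08:00–18:00: 08:45–10:15, 10:45–12:00, 14:30–15:15, 16:00–18:00.
Liang free within 08:00–18:00: 08:15–08:30, 09:30–10:30, 12:00–17:30.
Alice free within 08:00–18:00: 08:15–09:45, 10:00–14:45, 16:15–16:45.
Wei ∩ Eitan: 10:45–12:00, 14:30–15:15.
Wei ∩ Eitan ∩ Liang: 14:30–15:15.
Wei ∩ Eitan ∩ Liang ∩ Alice: 14:30–14:45.
Total common minutes: 15.

15 minutes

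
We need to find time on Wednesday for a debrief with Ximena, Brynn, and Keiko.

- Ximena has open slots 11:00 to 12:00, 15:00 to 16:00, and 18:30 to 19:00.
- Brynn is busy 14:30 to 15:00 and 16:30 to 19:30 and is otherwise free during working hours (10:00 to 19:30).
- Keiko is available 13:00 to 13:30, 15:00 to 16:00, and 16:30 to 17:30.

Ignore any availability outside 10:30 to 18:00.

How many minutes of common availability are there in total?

Brynn free within 10:00–19:30: 10:00–14:30, 15:00–16:30.
Ximena ∩ Brynn: 11:00–12:00, 15:00–16:00.
Ximena ∩ Brynn ∩ Keiko: 15:00–16:00.
Restricted to 10:30–18:00: 15:00–16:00.
Total common minutes: 60.

60 minutes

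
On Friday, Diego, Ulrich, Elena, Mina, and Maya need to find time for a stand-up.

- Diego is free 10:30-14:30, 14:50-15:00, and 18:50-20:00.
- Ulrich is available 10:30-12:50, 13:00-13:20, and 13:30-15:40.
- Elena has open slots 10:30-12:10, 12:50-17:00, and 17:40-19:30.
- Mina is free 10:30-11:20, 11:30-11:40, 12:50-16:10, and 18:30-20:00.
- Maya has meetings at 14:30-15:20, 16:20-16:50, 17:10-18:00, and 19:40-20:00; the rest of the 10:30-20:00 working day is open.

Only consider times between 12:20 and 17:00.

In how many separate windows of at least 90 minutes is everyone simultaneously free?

Maya free within 10:30–20:00: 10:30–14:30, 15:20–16:20, 16:50–17:10, 18:00–19:40.
Diego ∩ Ulrich: 10:30–12:50, 13:00–13:20, 13:30–14:30, 14:50–15:00.
Diego ∩ Ulrich ∩ Elena: 10:30–12:10, 13:00–13:20, 13:30–14:30, 14:50–15:00.
Diego ∩ Ulrich ∩ Elena ∩ Mina: 10:30–11:20, 11:30–11:40, 13:00–13:20, 13:30–14:30, 14:50–15:00.
Diego ∩ Ulrich ∩ Elena ∩ Mina ∩ Maya: 10:30–11:20, 11:30–11:40, 13:00–13:20, 13:30–14:30.
Restricted to 12:20–17:00: 13:00–13:20, 13:30–14:30.
Windows ≥ 90 min: (none).
That's 0 windows.

0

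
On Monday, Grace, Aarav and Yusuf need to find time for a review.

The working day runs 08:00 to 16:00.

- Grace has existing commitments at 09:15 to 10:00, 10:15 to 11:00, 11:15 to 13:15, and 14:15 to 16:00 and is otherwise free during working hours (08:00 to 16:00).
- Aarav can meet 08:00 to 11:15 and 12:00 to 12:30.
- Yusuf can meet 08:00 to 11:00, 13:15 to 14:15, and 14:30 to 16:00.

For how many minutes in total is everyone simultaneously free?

90 minutes

Grace free within 08:00–16:00: 08:00–09:15, 10:00–10:15, 11:00–11:15, 13:15–14:15.
Grace ∩ Aarav: 08:00–09:15, 10:00–10:15, 11:00–11:15.
Grace ∩ Aarav ∩ Yusuf: 08:00–09:15, 10:00–10:15.
Total common minutes: 75 + 15 = 90.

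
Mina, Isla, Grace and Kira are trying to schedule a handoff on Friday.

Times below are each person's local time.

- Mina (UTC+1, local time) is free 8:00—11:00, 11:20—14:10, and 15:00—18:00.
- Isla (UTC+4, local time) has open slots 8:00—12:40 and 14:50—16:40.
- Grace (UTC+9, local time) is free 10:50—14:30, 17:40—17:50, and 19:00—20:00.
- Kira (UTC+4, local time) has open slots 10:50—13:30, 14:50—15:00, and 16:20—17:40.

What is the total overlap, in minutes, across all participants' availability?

10 minutes

Mina → UTC: 07:00–10:00, 10:20–13:10, 14:00–17:00.
Isla → UTC: 04:00–08:40, 10:50–12:40.
Grace → UTC: 01:50–05:30, 08:40–08:50, 10:00–11:00.
Kira → UTC: 06:50–09:30, 10:50–11:00, 12:20–13:40.
Mina ∩ Isla: 07:00–08:40, 10:50–12:40.
Mina ∩ Isla ∩ Grace: 10:50–11:00.
Mina ∩ Isla ∩ Grace ∩ Kira: 10:50–11:00.
Total common minutes: 10.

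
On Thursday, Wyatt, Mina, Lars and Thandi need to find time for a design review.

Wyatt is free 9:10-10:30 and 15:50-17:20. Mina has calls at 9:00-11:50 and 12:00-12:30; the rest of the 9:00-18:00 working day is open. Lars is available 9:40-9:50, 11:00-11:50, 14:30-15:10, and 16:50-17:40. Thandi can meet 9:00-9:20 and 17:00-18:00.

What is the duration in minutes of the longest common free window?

Mina free within 09:00–18:00: 11:50–12:00, 12:30–18:00.
Wyatt ∩ Mina: 15:50–17:20.
Wyatt ∩ Mina ∩ Lars: 16:50–17:20.
Wyatt ∩ Mina ∩ Lars ∩ Thandi: 17:00–17:20.
Single common window of 20 minutes.

20 minutes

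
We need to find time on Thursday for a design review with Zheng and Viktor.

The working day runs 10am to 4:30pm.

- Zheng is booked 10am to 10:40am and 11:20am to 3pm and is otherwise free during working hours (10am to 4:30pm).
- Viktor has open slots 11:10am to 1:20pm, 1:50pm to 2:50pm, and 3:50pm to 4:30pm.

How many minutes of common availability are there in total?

Zheng free within 10:00–16:30: 10:40–11:20, 15:00–16:30.
Zheng ∩ Viktor: 11:10–11:20, 15:50–16:30.
Total common minutes: 10 + 40 = 50.

50 minutes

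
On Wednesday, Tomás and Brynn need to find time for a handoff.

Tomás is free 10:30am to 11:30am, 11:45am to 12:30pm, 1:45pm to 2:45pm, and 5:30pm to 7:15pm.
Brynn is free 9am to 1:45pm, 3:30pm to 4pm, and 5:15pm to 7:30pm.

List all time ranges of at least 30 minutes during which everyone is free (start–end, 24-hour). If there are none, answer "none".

10:30–11:30, 11:45–12:30, 17:30–19:15

Tomás ∩ Brynn: 10:30–11:30, 11:45–12:30, 17:30–19:15.
Windows ≥ 30 min: 10:30–11:30, 11:45–12:30, 17:30–19:15.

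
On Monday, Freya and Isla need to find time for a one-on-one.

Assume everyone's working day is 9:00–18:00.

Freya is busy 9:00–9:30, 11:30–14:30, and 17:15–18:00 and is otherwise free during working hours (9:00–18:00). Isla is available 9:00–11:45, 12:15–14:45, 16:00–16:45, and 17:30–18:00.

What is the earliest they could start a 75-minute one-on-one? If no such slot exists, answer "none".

09:30

Freya free within 09:00–18:00: 09:30–11:30, 14:30–17:15.
Freya ∩ Isla: 09:30–11:30, 14:30–14:45, 16:00–16:45.
Windows ≥ 75 min: 09:30–11:30.
Earliest such window starts at 09:30.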